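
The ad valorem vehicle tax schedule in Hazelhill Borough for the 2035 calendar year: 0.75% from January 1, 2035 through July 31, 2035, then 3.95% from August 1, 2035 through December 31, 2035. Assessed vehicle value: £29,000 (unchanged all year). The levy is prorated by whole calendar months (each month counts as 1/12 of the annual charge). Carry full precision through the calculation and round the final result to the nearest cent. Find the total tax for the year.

£604.17

January 1 – July 31, 2035: 7 months at 0.75% → £29,000 × 0.75% × 7/12 = £126.8750
August 1 – December 31, 2035: 5 months at 3.95% → £29,000 × 3.95% × 5/12 = £477.2917
Total = £604.1667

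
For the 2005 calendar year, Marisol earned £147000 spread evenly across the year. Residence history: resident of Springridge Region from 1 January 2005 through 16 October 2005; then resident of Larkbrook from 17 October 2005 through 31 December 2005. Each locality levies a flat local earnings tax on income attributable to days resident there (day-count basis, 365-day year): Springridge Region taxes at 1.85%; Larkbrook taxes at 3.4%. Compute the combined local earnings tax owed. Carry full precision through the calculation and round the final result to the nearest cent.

Springridge Region, 1 January – 16 October 2005: 289 days → £147000 × 1.85% × 289/365 = £2153.2479
Larkbrook, 17 October – 31 December 2005: 76 days → £147000 × 3.4% × 76/365 = £1040.6795
Total = £3193.9274

£3193.93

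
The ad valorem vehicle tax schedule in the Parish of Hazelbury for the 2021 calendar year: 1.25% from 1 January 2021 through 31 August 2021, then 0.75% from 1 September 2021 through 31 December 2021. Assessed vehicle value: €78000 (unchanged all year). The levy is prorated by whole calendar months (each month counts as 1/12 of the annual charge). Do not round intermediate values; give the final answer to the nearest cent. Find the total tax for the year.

€845.00

1 January – 31 August 2021: 8 months at 1.25% → €78000 × 1.25% × 8/12 = €650.0000
1 September – 31 December 2021: 4 months at 0.75% → €78000 × 0.75% × 4/12 = €195.0000
Total = €845.0000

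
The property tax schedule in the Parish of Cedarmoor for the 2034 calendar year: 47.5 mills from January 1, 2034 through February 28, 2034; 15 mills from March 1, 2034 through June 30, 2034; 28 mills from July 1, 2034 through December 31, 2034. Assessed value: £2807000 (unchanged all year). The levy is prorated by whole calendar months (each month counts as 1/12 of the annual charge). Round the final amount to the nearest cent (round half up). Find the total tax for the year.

£75555.08

January 1 – February 28, 2034: 2 months at 47.5 mills → £2807000 × 4.75% × 2/12 = £22222.0833
March 1 – June 30, 2034: 4 months at 15 mills → £2807000 × 1.5% × 4/12 = £14035.0000
July 1 – December 31, 2034: 6 months at 28 mills → £2807000 × 2.8% × 6/12 = £39298.0000
Total = £75555.0833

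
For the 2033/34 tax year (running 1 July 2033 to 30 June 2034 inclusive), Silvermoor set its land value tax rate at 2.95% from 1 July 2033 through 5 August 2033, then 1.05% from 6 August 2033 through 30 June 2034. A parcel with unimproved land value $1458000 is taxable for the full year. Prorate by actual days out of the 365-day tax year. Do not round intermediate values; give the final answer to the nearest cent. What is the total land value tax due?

$18041.25

1 July – 5 August 2033: 36 days at 2.95% → $1458000 × 2.95% × 36/365 = $4242.1808
6 August 2033 – 30 June 2034: 329 days at 1.05% → $1458000 × 1.05% × 329/365 = $13799.0712
Total = $18041.2521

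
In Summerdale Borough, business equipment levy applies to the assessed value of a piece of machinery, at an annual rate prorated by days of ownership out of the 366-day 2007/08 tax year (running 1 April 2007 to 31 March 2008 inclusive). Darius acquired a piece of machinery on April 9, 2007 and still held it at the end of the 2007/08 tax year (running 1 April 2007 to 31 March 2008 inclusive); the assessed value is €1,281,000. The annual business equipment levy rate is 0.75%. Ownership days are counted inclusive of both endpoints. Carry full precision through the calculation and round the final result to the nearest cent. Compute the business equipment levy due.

Days held (April 9, 2007 – March 31, 2008): 358 out of 366
Tax = €1,281,000 × 0.75% × 358/366 = €9,397.5000

€9,397.50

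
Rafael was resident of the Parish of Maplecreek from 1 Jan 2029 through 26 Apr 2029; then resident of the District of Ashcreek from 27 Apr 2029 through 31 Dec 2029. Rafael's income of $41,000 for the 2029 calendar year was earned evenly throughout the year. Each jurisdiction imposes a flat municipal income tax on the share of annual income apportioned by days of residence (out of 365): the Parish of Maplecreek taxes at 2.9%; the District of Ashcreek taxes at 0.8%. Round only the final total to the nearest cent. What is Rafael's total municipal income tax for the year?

$601.63

The Parish of Maplecreek, 1 Jan – 26 Apr 2029: 116 days → $41,000 × 2.9% × 116/365 = $377.8740
The District of Ashcreek, 27 Apr – 31 Dec 2029: 249 days → $41,000 × 0.8% × 249/365 = $223.7589
Total = $601.6329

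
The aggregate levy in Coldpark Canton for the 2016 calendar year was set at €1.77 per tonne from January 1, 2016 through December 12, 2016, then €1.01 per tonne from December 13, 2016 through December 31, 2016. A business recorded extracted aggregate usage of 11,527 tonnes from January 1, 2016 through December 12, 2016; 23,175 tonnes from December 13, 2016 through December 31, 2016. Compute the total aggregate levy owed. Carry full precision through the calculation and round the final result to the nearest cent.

€43809.54

January 1 – December 12, 2016: 11,527 tonnes at €1.77/tonne → €20402.79
December 13 – December 31, 2016: 23,175 tonnes at €1.01/tonne → €23406.75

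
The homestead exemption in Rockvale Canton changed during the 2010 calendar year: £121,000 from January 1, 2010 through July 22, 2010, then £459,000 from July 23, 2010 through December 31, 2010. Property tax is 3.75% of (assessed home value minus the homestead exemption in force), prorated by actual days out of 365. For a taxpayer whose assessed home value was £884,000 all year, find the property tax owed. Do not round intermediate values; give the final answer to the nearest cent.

January 1 – July 22, 2010: 203 days, exemption £121,000 → (£884,000 − £121,000) × 3.75% × 203/365 = £15,913.2534
July 23 – December 31, 2010: 162 days, exemption £459,000 → (£884,000 − £459,000) × 3.75% × 162/365 = £7,073.6301
Total = £22,986.8836

£22,986.88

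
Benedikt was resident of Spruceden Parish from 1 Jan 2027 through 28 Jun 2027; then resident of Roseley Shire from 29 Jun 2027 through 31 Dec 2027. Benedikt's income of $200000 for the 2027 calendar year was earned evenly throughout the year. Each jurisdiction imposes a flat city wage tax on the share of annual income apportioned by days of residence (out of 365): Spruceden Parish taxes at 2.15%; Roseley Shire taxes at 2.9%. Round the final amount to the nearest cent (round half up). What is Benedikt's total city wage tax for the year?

$5064.38

Spruceden Parish, 1 Jan – 28 Jun 2027: 179 days → $200000 × 2.15% × 179/365 = $2108.7671
Roseley Shire, 29 Jun – 31 Dec 2027: 186 days → $200000 × 2.9% × 186/365 = $2955.6164
Total = $5064.3836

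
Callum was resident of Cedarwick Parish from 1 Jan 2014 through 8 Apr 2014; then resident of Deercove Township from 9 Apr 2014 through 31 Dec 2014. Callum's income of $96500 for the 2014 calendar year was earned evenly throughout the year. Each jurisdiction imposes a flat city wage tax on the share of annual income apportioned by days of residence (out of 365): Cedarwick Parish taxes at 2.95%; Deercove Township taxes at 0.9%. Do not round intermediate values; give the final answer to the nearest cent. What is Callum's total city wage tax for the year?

Cedarwick Parish, 1 Jan – 8 Apr 2014: 98 days → $96500 × 2.95% × 98/365 = $764.3329
Deercove Township, 9 Apr – 31 Dec 2014: 267 days → $96500 × 0.9% × 267/365 = $635.3137
Total = $1399.6466

$1399.65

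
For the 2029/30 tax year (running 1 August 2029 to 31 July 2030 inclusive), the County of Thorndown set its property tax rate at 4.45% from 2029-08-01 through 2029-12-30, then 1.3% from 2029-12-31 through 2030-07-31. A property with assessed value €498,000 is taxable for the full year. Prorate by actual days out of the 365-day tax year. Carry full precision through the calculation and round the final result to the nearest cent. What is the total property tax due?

€13,006.67

2029-08-01 to 2029-12-30: 152 days at 4.45% → €498,000 × 4.45% × 152/365 = €9,228.6904
2029-12-31 to 2030-07-31: 213 days at 1.3% → €498,000 × 1.3% × 213/365 = €3,777.9781
Total = €13,006.6685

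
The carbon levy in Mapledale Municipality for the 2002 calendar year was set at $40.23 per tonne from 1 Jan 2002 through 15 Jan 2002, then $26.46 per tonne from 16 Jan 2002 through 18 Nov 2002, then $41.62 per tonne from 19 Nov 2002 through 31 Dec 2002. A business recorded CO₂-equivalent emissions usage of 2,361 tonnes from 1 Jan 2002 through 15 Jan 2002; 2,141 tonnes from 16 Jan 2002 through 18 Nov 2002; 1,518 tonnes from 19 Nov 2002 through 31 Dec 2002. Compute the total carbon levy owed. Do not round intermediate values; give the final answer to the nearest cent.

$214,813.05

1 Jan – 15 Jan 2002: 2,361 tonnes at $40.23/tonne → $94,983.03
16 Jan – 18 Nov 2002: 2,141 tonnes at $26.46/tonne → $56,650.86
19 Nov – 31 Dec 2002: 1,518 tonnes at $41.62/tonne → $63,179.16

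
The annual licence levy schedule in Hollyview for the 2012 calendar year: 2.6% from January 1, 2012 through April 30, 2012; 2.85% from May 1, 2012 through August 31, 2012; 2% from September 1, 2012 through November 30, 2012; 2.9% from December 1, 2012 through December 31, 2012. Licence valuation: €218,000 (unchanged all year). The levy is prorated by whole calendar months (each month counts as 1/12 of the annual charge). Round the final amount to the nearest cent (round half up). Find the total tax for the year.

January 1 – April 30, 2012: 4 months at 2.6% → €218,000 × 2.6% × 4/12 = €1,889.3333
May 1 – August 31, 2012: 4 months at 2.85% → €218,000 × 2.85% × 4/12 = €2,071.0000
September 1 – November 30, 2012: 3 months at 2% → €218,000 × 2% × 3/12 = €1,090.0000
December 1 – December 31, 2012: 1 month at 2.9% → €218,000 × 2.9% × 1/12 = €526.8333
Total = €5,577.1667

€5,577.17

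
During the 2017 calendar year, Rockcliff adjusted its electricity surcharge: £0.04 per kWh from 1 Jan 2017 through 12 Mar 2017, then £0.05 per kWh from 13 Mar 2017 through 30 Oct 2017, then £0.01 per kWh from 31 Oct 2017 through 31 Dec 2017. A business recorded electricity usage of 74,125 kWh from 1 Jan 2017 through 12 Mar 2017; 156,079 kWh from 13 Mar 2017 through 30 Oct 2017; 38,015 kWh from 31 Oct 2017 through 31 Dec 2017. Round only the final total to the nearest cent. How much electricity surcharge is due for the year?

1 Jan – 12 Mar 2017: 74,125 kWh at £0.04/kWh → £2965.00
13 Mar – 30 Oct 2017: 156,079 kWh at £0.05/kWh → £7803.95
31 Oct – 31 Dec 2017: 38,015 kWh at £0.01/kWh → £380.15

£11149.10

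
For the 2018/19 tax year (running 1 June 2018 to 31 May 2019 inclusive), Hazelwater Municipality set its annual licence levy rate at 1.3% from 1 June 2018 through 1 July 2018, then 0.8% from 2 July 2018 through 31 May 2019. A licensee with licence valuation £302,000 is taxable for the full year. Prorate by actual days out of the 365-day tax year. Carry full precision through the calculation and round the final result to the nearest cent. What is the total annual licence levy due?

£2,544.25

1 June – 1 July 2018: 31 days at 1.3% → £302,000 × 1.3% × 31/365 = £333.4411
2 July 2018 – 31 May 2019: 334 days at 0.8% → £302,000 × 0.8% × 334/365 = £2,210.8055
Total = £2,544.2466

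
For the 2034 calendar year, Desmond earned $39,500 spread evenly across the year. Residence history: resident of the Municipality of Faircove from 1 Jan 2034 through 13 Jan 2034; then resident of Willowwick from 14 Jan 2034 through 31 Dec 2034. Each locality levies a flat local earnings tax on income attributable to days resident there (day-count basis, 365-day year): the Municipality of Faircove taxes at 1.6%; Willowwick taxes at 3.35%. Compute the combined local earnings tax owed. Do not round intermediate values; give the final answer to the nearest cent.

The Municipality of Faircove, 1 Jan – 13 Jan 2034: 13 days → $39,500 × 1.6% × 13/365 = $22.5096
Willowwick, 14 Jan – 31 Dec 2034: 352 days → $39,500 × 3.35% × 352/365 = $1,276.1205
Total = $1,298.6301

$1,298.63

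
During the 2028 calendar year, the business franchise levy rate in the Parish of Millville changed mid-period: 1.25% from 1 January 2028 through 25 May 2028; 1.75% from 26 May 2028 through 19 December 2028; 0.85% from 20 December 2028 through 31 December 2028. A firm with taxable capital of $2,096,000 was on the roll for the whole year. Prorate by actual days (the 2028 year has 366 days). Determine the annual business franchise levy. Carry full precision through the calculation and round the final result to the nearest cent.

$31,880.96

1 January – 25 May 2028: 146 days at 1.25% → $2,096,000 × 1.25% × 146/366 = $10,451.3661
26 May – 19 December 2028: 208 days at 1.75% → $2,096,000 × 1.75% × 208/366 = $20,845.4645
20 December – 31 December 2028: 12 days at 0.85% → $2,096,000 × 0.85% × 12/366 = $584.1311
Total = $31,880.9617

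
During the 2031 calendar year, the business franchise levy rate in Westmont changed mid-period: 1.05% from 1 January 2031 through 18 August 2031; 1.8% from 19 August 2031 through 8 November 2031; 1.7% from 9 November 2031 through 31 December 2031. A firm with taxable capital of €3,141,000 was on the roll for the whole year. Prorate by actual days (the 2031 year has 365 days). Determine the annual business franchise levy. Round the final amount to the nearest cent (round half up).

€41,237.46

1 January – 18 August 2031: 230 days at 1.05% → €3,141,000 × 1.05% × 230/365 = €20,782.2329
19 August – 8 November 2031: 82 days at 1.8% → €3,141,000 × 1.8% × 82/365 = €12,701.6877
9 November – 31 December 2031: 53 days at 1.7% → €3,141,000 × 1.7% × 53/365 = €7,753.5370
Total = €41,237.4575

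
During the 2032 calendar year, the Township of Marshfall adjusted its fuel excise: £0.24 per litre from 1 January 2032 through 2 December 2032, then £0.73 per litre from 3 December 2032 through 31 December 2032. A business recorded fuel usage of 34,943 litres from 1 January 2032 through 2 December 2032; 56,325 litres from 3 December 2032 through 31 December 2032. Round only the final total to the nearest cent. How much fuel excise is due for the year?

1 January – 2 December 2032: 34,943 litres at £0.24/litre → £8386.32
3 December – 31 December 2032: 56,325 litres at £0.73/litre → £41117.25

£49503.57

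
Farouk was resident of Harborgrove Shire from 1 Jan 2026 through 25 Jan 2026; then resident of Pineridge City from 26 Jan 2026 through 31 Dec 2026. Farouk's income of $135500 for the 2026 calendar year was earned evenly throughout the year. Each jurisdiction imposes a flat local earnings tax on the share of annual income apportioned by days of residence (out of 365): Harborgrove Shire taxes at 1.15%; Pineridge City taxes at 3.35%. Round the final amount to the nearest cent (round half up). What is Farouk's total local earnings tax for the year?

Harborgrove Shire, 1 Jan – 25 Jan 2026: 25 days → $135500 × 1.15% × 25/365 = $106.7295
Pineridge City, 26 Jan – 31 Dec 2026: 340 days → $135500 × 3.35% × 340/365 = $4228.3425
Total = $4335.0719

$4335.07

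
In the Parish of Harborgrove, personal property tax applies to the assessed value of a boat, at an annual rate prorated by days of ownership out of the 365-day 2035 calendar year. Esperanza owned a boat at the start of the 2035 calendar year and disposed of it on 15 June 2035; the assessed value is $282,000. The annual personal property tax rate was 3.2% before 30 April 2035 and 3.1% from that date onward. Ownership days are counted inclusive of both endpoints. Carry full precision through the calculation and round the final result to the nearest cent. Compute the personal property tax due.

1 January – 29 April 2035: 119 days at 3.2% → $282,000 × 3.2% × 119/365 = $2,942.0712
30 April – 15 June 2035: 47 days at 3.1% → $282,000 × 3.1% × 47/365 = $1,125.6822
Total = $4,067.7534

$4,067.75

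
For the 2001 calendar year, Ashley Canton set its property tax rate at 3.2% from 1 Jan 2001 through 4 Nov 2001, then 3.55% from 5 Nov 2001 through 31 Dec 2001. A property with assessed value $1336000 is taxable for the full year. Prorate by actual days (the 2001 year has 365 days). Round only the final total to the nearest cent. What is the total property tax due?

1 Jan – 4 Nov 2001: 308 days at 3.2% → $1336000 × 3.2% × 308/365 = $36075.6603
5 Nov – 31 Dec 2001: 57 days at 3.55% → $1336000 × 3.55% × 57/365 = $7406.5644
Total = $43482.2247

$43482.22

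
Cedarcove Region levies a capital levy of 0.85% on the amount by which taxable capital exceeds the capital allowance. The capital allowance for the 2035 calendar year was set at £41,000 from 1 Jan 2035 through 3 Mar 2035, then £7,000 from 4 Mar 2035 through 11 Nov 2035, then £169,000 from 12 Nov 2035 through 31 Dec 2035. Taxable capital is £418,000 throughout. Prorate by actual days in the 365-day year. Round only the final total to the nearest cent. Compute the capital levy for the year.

£3,255.78

1 Jan – 3 Mar 2035: 62 days, exemption £41,000 → (£418,000 − £41,000) × 0.85% × 62/365 = £544.3260
4 Mar – 11 Nov 2035: 253 days, exemption £7,000 → (£418,000 − £7,000) × 0.85% × 253/365 = £2,421.5219
12 Nov – 31 Dec 2035: 50 days, exemption £169,000 → (£418,000 − £169,000) × 0.85% × 50/365 = £289.9315
Total = £3,255.7795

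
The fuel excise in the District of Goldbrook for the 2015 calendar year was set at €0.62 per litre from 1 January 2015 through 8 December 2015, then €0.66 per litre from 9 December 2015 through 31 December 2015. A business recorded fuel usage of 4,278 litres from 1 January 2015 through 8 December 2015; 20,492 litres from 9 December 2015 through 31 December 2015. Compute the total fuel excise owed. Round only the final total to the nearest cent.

1 January – 8 December 2015: 4,278 litres at €0.62/litre → €2,652.36
9 December – 31 December 2015: 20,492 litres at €0.66/litre → €13,524.72

€16,177.08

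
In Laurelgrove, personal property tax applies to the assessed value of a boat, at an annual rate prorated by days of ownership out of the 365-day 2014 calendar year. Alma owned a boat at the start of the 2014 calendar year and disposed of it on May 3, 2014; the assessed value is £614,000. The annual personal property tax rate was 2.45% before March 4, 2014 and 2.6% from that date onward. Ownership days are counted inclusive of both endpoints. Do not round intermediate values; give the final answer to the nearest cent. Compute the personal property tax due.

January 1 – March 3, 2014: 62 days at 2.45% → £614,000 × 2.45% × 62/365 = £2,555.2493
March 4 – May 3, 2014: 61 days at 2.6% → £614,000 × 2.6% × 61/365 = £2,667.9562
Total = £5,223.2055

£5,223.21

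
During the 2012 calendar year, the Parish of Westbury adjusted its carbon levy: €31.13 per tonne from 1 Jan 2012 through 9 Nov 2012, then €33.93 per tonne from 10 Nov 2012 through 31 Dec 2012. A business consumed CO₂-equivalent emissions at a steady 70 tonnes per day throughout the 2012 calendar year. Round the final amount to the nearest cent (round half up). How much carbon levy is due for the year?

€807742.60

1 Jan – 9 Nov 2012: 314 days × 70 tonnes/day = 21,980 tonnes at €31.13/tonne → €684237.40
10 Nov – 31 Dec 2012: 52 days × 70 tonnes/day = 3,640 tonnes at €33.93/tonne → €123505.20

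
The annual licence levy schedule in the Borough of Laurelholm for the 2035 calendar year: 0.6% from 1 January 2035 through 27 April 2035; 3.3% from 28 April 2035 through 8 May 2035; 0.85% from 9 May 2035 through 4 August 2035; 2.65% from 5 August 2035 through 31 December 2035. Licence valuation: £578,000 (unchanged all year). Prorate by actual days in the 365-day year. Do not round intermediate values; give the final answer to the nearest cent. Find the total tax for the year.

£9,123.69

1 January – 27 April 2035: 117 days at 0.6% → £578,000 × 0.6% × 117/365 = £1,111.6603
28 April – 8 May 2035: 11 days at 3.3% → £578,000 × 3.3% × 11/365 = £574.8329
9 May – 4 August 2035: 88 days at 0.85% → £578,000 × 0.85% × 88/365 = £1,184.5041
5 August – 31 December 2035: 149 days at 2.65% → £578,000 × 2.65% × 149/365 = £6,252.6932
Total = £9,123.6904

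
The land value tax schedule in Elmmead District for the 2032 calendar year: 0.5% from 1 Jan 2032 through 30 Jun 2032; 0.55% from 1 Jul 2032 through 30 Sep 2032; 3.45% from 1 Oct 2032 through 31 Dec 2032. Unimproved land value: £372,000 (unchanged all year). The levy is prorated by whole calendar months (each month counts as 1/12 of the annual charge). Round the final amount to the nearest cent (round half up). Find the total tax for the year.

1 Jan – 30 Jun 2032: 6 months at 0.5% → £372,000 × 0.5% × 6/12 = £930.0000
1 Jul – 30 Sep 2032: 3 months at 0.55% → £372,000 × 0.55% × 3/12 = £511.5000
1 Oct – 31 Dec 2032: 3 months at 3.45% → £372,000 × 3.45% × 3/12 = £3,208.5000
Total = £4,650.0000

£4,650.00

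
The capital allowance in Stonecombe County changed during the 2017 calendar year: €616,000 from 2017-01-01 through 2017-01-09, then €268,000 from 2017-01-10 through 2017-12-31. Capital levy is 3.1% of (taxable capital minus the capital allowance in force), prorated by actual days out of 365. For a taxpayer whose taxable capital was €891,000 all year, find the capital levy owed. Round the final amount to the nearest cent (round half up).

€19,046.99

2017-01-01 to 2017-01-09: 9 days, exemption €616,000 → (€891,000 − €616,000) × 3.1% × 9/365 = €210.2055
2017-01-10 to 2017-12-31: 356 days, exemption €268,000 → (€891,000 − €268,000) × 3.1% × 356/365 = €18,836.7890
Total = €19,046.9945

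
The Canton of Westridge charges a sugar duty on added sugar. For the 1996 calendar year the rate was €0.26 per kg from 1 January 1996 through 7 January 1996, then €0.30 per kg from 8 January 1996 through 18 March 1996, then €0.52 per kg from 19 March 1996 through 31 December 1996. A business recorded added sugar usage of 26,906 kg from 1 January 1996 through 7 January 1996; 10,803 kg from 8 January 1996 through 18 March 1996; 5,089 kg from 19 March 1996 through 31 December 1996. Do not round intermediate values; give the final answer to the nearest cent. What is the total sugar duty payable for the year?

1 January – 7 January 1996: 26,906 kg at €0.26/kg → €6995.56
8 January – 18 March 1996: 10,803 kg at €0.30/kg → €3240.90
19 March – 31 December 1996: 5,089 kg at €0.52/kg → €2646.28

€12882.74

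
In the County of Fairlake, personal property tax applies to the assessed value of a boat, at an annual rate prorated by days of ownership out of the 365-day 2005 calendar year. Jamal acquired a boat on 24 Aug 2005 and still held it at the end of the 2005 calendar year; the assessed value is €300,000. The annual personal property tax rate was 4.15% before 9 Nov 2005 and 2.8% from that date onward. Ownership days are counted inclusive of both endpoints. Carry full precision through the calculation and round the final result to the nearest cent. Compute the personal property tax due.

€3,846.16

24 Aug – 8 Nov 2005: 77 days at 4.15% → €300,000 × 4.15% × 77/365 = €2,626.4384
9 Nov – 31 Dec 2005: 53 days at 2.8% → €300,000 × 2.8% × 53/365 = €1,219.7260
Total = €3,846.1644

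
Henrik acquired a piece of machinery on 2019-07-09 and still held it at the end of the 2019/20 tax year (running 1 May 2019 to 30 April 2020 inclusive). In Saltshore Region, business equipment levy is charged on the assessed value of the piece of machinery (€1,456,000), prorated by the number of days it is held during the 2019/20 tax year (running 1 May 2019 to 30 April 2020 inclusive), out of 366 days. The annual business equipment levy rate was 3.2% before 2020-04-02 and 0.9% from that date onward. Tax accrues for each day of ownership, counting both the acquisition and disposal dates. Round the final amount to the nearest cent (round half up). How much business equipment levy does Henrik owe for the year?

€35,154.84

2019-07-09 to 2020-04-01: 268 days at 3.2% → €1,456,000 × 3.2% × 268/366 = €34,116.5464
2020-04-02 to 2020-04-30: 29 days at 0.9% → €1,456,000 × 0.9% × 29/366 = €1,038.2951
Total = €35,154.8415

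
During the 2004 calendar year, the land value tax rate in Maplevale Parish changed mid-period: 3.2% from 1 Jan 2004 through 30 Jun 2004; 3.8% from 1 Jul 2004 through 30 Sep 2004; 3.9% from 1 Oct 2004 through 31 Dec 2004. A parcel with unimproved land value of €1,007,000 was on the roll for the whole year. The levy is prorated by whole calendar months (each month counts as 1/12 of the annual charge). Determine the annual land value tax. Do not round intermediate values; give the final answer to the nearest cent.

€35,496.75

1 Jan – 30 Jun 2004: 6 months at 3.2% → €1,007,000 × 3.2% × 6/12 = €16,112.0000
1 Jul – 30 Sep 2004: 3 months at 3.8% → €1,007,000 × 3.8% × 3/12 = €9,566.5000
1 Oct – 31 Dec 2004: 3 months at 3.9% → €1,007,000 × 3.9% × 3/12 = €9,818.2500
Total = €35,496.7500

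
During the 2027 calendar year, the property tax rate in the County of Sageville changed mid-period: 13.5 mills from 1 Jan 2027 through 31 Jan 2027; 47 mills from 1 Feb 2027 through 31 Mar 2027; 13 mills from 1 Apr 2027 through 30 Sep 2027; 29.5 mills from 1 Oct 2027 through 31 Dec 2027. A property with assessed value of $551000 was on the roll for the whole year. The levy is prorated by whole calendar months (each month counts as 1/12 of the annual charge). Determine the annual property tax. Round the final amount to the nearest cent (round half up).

$12581.17

1 Jan – 31 Jan 2027: 1 month at 13.5 mills → $551000 × 1.35% × 1/12 = $619.8750
1 Feb – 31 Mar 2027: 2 months at 47 mills → $551000 × 4.7% × 2/12 = $4316.1667
1 Apr – 30 Sep 2027: 6 months at 13 mills → $551000 × 1.3% × 6/12 = $3581.5000
1 Oct – 31 Dec 2027: 3 months at 29.5 mills → $551000 × 2.95% × 3/12 = $4063.6250
Total = $12581.1667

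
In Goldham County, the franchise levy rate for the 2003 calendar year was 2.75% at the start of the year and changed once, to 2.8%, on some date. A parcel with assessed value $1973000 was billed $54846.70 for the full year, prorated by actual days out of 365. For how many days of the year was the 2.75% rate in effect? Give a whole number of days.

Let d = days at the first rate; then 365 − d days at the second rate.
$1973000 × [2.75%·d + 2.8%·(365−d)] / 365 = $54846.70
Solving gives d = 147, so the new rate took effect on 28 May 2003.

147 days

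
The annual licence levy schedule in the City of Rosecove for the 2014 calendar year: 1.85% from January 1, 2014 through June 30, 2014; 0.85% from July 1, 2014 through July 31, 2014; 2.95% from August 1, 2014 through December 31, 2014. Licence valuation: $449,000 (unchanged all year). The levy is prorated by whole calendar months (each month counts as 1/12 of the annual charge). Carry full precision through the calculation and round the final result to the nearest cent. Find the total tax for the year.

$9,990.25

January 1 – June 30, 2014: 6 months at 1.85% → $449,000 × 1.85% × 6/12 = $4,153.2500
July 1 – July 31, 2014: 1 month at 0.85% → $449,000 × 0.85% × 1/12 = $318.0417
August 1 – December 31, 2014: 5 months at 2.95% → $449,000 × 2.95% × 5/12 = $5,518.9583
Total = $9,990.2500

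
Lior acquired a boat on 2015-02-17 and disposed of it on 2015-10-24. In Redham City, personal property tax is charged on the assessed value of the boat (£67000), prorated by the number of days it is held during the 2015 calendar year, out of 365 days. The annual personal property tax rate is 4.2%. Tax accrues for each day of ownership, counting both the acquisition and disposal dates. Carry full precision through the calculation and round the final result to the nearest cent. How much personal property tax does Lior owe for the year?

Days held (2015-02-17 to 2015-10-24): 250 out of 365
Tax = £67000 × 4.2% × 250/365 = £1927.3973

£1927.40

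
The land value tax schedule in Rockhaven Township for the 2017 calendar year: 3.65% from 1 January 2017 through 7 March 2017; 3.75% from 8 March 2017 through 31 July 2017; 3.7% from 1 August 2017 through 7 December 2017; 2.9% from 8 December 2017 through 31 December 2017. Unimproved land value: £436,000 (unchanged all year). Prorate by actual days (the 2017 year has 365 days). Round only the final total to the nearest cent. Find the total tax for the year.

1 January – 7 March 2017: 66 days at 3.65% → £436,000 × 3.65% × 66/365 = £2,877.6000
8 March – 31 July 2017: 146 days at 3.75% → £436,000 × 3.75% × 146/365 = £6,540.0000
1 August – 7 December 2017: 129 days at 3.7% → £436,000 × 3.7% × 129/365 = £5,701.4466
8 December – 31 December 2017: 24 days at 2.9% → £436,000 × 2.9% × 24/365 = £831.3863
Total = £15,950.4329

£15,950.43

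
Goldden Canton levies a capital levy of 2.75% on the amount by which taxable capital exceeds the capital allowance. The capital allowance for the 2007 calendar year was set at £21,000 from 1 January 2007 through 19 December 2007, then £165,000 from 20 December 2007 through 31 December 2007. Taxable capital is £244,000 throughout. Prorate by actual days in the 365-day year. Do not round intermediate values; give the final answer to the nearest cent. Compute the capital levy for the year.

1 January – 19 December 2007: 353 days, exemption £21,000 → (£244,000 − £21,000) × 2.75% × 353/365 = £5,930.8836
20 December – 31 December 2007: 12 days, exemption £165,000 → (£244,000 − £165,000) × 2.75% × 12/365 = £71.4247
Total = £6,002.3082

£6,002.31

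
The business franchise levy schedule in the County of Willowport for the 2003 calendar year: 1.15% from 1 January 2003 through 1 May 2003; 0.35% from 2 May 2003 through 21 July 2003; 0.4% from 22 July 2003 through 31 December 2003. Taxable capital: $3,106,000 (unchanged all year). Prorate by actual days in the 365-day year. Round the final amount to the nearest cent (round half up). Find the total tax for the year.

$19,801.81

1 January – 1 May 2003: 121 days at 1.15% → $3,106,000 × 1.15% × 121/365 = $11,841.0932
2 May – 21 July 2003: 81 days at 0.35% → $3,106,000 × 0.35% × 81/365 = $2,412.4685
22 July – 31 December 2003: 163 days at 0.4% → $3,106,000 × 0.4% × 163/365 = $5,548.2521
Total = $19,801.8137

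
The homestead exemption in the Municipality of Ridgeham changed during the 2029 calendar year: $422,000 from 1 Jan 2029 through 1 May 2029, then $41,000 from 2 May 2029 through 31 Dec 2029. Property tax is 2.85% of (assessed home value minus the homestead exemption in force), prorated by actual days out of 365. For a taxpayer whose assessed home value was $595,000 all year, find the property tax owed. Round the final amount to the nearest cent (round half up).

1 Jan – 1 May 2029: 121 days, exemption $422,000 → ($595,000 − $422,000) × 2.85% × 121/365 = $1,634.4945
2 May – 31 Dec 2029: 244 days, exemption $41,000 → ($595,000 − $41,000) × 2.85% × 244/365 = $10,554.8384
Total = $12,189.3329

$12,189.33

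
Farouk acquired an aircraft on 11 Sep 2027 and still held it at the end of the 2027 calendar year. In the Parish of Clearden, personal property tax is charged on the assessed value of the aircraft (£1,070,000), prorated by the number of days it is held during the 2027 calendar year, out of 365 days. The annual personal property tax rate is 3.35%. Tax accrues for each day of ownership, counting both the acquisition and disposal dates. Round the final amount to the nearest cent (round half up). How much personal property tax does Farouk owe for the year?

Days held (11 Sep – 31 Dec 2027): 112 out of 365
Tax = £1,070,000 × 3.35% × 112/365 = £10,999.0137

£10,999.01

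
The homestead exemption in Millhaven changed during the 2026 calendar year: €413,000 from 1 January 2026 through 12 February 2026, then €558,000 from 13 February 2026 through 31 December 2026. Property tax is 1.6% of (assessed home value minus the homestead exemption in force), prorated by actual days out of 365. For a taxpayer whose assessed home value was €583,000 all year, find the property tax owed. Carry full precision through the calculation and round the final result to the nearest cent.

€673.32

1 January – 12 February 2026: 43 days, exemption €413,000 → (€583,000 − €413,000) × 1.6% × 43/365 = €320.4384
13 February – 31 December 2026: 322 days, exemption €558,000 → (€583,000 − €558,000) × 1.6% × 322/365 = €352.8767
Total = €673.3151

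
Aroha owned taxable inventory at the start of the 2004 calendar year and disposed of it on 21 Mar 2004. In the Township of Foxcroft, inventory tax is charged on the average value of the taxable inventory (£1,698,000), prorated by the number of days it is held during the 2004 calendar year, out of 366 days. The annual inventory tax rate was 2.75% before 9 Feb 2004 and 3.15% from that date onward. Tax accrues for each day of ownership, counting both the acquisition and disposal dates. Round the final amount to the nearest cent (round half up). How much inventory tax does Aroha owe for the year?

1 Jan – 8 Feb 2004: 39 days at 2.75% → £1,698,000 × 2.75% × 39/366 = £4,975.6967
9 Feb – 21 Mar 2004: 42 days at 3.15% → £1,698,000 × 3.15% × 42/366 = £6,137.8525
Total = £11,113.5492

£11,113.55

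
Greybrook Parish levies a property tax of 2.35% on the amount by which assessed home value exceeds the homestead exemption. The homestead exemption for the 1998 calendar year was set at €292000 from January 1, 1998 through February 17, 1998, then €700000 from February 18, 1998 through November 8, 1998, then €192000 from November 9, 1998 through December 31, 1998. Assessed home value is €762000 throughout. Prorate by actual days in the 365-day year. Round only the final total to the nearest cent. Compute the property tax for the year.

January 1 – February 17, 1998: 48 days, exemption €292000 → (€762000 − €292000) × 2.35% × 48/365 = €1452.4932
February 18 – November 8, 1998: 264 days, exemption €700000 → (€762000 − €700000) × 2.35% × 264/365 = €1053.8301
November 9 – December 31, 1998: 53 days, exemption €192000 → (€762000 − €192000) × 2.35% × 53/365 = €1945.0274
Total = €4451.3507

€4451.35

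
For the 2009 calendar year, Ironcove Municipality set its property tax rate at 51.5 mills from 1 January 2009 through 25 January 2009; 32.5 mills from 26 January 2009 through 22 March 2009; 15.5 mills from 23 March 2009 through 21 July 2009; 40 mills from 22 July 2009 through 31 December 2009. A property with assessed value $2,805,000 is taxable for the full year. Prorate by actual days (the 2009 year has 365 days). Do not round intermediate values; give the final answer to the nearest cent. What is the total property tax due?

1 January – 25 January 2009: 25 days at 51.5 mills → $2,805,000 × 5.15% × 25/365 = $9,894.3493
26 January – 22 March 2009: 56 days at 32.5 mills → $2,805,000 × 3.25% × 56/365 = $13,986.5753
23 March – 21 July 2009: 121 days at 15.5 mills → $2,805,000 × 1.55% × 121/365 = $14,413.0890
22 July – 31 December 2009: 163 days at 40 mills → $2,805,000 × 4% × 163/365 = $50,105.7534
Total = $88,399.7671

$88,399.77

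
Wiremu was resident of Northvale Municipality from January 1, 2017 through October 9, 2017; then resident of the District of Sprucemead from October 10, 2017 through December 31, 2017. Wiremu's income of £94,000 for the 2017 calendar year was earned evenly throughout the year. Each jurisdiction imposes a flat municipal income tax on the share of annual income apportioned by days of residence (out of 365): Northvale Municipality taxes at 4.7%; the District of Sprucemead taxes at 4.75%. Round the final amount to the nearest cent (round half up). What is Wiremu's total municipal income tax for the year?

Northvale Municipality, January 1 – October 9, 2017: 282 days → £94,000 × 4.7% × 282/365 = £3,413.3589
The District of Sprucemead, October 10 – December 31, 2017: 83 days → £94,000 × 4.75% × 83/365 = £1,015.3288
Total = £4,428.6877

£4,428.69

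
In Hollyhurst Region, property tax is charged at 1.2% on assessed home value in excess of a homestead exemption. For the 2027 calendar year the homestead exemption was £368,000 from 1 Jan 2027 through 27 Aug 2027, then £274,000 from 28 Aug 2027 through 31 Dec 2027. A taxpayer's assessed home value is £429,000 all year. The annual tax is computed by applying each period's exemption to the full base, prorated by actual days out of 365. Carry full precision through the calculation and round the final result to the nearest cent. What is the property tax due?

1 Jan – 27 Aug 2027: 239 days, exemption £368,000 → (£429,000 − £368,000) × 1.2% × 239/365 = £479.3096
28 Aug – 31 Dec 2027: 126 days, exemption £274,000 → (£429,000 − £274,000) × 1.2% × 126/365 = £642.0822
Total = £1,121.3918

£1,121.39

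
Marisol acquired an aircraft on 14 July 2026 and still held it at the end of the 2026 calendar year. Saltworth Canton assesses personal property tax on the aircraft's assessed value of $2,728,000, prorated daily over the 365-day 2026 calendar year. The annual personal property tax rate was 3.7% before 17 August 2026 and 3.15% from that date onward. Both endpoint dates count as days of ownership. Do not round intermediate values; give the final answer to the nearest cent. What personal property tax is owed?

$41,656.19

14 July – 16 August 2026: 34 days at 3.7% → $2,728,000 × 3.7% × 34/365 = $9,402.2575
17 August – 31 December 2026: 137 days at 3.15% → $2,728,000 × 3.15% × 137/365 = $32,253.9288
Total = $41,656.1863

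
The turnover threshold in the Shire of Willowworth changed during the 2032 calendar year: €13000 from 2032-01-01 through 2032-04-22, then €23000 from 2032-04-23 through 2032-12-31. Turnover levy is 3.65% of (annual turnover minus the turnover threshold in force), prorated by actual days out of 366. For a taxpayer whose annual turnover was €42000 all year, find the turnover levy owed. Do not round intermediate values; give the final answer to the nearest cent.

2032-01-01 to 2032-04-22: 113 days, exemption €13000 → (€42000 − €13000) × 3.65% × 113/366 = €326.8046
2032-04-23 to 2032-12-31: 253 days, exemption €23000 → (€42000 − €23000) × 3.65% × 253/366 = €479.3866
Total = €806.1913

€806.19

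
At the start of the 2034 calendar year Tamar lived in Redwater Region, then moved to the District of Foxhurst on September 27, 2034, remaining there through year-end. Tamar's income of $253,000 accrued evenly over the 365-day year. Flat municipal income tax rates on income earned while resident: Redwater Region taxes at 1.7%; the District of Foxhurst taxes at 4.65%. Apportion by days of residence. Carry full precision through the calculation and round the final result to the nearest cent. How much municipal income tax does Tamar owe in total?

$6,264.00

Redwater Region, January 1 – September 26, 2034: 269 days → $253,000 × 1.7% × 269/365 = $3,169.7781
The District of Foxhurst, September 27 – December 31, 2034: 96 days → $253,000 × 4.65% × 96/365 = $3,094.2247
Total = $6,264.0027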